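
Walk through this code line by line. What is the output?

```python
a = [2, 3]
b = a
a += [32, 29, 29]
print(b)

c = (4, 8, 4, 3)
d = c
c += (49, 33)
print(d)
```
[2, 3, 32, 29, 29]
(4, 8, 4, 3)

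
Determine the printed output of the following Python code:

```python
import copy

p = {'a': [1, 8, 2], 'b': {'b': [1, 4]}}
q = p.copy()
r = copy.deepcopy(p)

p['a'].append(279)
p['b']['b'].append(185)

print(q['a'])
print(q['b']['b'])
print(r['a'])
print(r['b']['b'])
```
[1, 8, 2, 279]
[1, 4, 185]
[1, 8, 2]
[1, 4]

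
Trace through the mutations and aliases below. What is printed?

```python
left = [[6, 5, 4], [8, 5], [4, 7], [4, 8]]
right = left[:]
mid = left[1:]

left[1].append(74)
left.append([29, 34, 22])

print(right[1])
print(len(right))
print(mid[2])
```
[8, 5, 74]
4
[4, 8]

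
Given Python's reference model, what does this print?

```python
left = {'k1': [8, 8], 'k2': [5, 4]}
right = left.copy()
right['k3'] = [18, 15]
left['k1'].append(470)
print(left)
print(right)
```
{'k1': [8, 8, 470], 'k2': [5, 4]}
{'k1': [8, 8, 470], 'k2': [5, 4], 'k3': [18, 15]}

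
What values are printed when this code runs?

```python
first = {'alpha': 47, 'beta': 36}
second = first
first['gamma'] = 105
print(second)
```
{'alpha': 47, 'beta': 36, 'gamma': 105}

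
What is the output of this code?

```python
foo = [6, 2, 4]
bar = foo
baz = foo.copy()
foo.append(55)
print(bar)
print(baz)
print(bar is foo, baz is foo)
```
[6, 2, 4, 55]
[6, 2, 4]
True False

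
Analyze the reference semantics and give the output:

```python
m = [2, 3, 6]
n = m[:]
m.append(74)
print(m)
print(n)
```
[2, 3, 6, 74]
[2, 3, 6]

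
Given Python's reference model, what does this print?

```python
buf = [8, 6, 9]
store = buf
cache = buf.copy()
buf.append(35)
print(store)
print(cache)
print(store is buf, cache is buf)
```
[8, 6, 9, 35]
[8, 6, 9]
True False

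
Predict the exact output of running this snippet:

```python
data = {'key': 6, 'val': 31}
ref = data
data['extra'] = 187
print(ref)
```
{'key': 6, 'val': 31, 'extra': 187}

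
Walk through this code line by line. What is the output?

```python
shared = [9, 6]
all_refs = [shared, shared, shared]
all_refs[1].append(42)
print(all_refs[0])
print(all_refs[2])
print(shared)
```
[9, 6, 42]
[9, 6, 42]
[9, 6, 42]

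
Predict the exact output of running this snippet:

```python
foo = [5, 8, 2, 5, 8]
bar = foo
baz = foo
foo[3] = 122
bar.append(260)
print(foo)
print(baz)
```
[5, 8, 2, 122, 8, 260]
[5, 8, 2, 122, 8, 260]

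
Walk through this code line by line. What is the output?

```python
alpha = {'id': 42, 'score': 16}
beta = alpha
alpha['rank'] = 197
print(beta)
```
{'id': 42, 'score': 16, 'rank': 197}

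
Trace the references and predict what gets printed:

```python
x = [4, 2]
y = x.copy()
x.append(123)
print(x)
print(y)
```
[4, 2, 123]
[4, 2]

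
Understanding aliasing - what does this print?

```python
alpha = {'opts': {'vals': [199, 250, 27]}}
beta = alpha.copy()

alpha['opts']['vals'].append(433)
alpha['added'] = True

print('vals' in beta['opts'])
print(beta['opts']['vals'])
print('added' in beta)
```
True
[199, 250, 27, 433]
False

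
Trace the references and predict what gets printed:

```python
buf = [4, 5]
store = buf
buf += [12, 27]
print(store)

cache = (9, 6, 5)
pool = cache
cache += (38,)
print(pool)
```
[4, 5, 12, 27]
(9, 6, 5)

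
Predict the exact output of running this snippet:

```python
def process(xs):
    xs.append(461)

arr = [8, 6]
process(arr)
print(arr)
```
[8, 6, 461]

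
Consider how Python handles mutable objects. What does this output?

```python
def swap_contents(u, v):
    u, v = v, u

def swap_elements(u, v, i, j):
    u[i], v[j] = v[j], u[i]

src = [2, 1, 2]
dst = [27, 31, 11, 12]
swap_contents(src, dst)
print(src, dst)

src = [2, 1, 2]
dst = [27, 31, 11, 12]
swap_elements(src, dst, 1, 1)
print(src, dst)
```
[2, 1, 2] [27, 31, 11, 12]
[2, 31, 2] [27, 1, 11, 12]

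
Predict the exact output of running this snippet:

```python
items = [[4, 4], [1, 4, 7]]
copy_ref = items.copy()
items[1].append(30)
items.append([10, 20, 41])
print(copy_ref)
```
[[4, 4], [1, 4, 7, 30]]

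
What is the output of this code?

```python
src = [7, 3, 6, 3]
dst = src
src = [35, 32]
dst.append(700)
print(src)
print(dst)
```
[35, 32]
[7, 3, 6, 3, 700]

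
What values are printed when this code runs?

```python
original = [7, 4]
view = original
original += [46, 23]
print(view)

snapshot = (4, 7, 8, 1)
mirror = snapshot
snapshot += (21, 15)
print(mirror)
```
[7, 4, 46, 23]
(4, 7, 8, 1)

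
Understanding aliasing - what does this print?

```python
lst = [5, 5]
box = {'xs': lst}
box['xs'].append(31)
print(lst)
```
[5, 5, 31]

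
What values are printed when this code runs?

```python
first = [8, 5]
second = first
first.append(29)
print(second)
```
[8, 5, 29]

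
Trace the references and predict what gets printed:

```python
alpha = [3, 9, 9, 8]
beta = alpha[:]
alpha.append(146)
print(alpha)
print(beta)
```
[3, 9, 9, 8, 146]
[3, 9, 9, 8]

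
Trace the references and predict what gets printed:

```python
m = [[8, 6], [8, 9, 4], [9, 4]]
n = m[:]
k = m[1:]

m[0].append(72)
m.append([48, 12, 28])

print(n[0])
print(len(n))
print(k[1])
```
[8, 6, 72]
3
[9, 4]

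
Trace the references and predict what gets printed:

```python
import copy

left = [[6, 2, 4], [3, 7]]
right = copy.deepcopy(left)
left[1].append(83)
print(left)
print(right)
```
[[6, 2, 4], [3, 7, 83]]
[[6, 2, 4], [3, 7]]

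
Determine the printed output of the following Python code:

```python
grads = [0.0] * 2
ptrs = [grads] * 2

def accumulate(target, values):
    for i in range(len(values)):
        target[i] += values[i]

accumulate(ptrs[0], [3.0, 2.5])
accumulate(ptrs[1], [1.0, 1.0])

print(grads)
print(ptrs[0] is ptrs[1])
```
[4.0, 3.5]
True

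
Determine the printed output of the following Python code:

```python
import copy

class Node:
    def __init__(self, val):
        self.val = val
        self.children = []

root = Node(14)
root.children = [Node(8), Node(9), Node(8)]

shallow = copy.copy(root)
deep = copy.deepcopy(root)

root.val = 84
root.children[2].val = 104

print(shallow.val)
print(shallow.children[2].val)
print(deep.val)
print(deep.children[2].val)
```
14
104
14
8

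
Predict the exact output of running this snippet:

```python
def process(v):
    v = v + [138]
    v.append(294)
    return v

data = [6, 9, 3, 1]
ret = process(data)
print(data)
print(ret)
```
[6, 9, 3, 1]
[6, 9, 3, 1, 138, 294]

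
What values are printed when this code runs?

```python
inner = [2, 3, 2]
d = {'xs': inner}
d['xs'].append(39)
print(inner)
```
[2, 3, 2, 39]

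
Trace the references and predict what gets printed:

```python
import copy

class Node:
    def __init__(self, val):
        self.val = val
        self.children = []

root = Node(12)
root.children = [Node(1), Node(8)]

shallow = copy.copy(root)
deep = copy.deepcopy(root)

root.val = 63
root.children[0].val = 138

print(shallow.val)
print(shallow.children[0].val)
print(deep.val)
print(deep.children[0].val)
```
12
138
12
1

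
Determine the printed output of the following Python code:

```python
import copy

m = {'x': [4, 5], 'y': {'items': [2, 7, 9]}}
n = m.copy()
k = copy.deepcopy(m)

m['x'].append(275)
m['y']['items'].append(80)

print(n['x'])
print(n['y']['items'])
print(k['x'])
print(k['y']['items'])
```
[4, 5, 275]
[2, 7, 9, 80]
[4, 5]
[2, 7, 9]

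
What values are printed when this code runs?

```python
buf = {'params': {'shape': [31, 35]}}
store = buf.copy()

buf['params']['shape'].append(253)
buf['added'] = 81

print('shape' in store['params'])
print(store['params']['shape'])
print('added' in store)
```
True
[31, 35, 253]
False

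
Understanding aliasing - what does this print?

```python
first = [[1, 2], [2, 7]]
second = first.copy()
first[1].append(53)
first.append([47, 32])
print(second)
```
[[1, 2], [2, 7, 53]]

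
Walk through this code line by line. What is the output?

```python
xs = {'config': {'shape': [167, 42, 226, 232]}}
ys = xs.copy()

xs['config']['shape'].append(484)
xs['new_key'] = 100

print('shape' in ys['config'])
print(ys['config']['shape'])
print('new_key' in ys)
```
True
[167, 42, 226, 232, 484]
False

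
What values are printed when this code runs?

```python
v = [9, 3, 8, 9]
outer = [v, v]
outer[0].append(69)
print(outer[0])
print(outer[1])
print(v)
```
[9, 3, 8, 9, 69]
[9, 3, 8, 9, 69]
[9, 3, 8, 9, 69]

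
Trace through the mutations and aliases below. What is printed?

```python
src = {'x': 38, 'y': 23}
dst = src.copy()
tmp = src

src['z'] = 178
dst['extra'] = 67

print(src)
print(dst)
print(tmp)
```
{'x': 38, 'y': 23, 'z': 178}
{'x': 38, 'y': 23, 'extra': 67}
{'x': 38, 'y': 23, 'z': 178}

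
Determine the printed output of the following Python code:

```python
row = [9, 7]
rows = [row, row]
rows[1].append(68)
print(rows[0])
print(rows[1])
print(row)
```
[9, 7, 68]
[9, 7, 68]
[9, 7, 68]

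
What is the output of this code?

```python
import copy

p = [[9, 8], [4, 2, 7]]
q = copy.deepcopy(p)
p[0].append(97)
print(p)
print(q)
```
[[9, 8, 97], [4, 2, 7]]
[[9, 8], [4, 2, 7]]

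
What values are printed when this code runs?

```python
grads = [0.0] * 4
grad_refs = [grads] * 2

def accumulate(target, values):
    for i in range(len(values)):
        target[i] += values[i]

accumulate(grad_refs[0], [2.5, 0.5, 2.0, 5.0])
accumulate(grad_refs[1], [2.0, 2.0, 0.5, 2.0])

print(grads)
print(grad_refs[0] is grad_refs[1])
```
[4.5, 2.5, 2.5, 7.0]
True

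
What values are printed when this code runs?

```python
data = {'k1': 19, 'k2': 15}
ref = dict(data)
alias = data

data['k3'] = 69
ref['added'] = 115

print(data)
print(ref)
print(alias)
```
{'k1': 19, 'k2': 15, 'k3': 69}
{'k1': 19, 'k2': 15, 'added': 115}
{'k1': 19, 'k2': 15, 'k3': 69}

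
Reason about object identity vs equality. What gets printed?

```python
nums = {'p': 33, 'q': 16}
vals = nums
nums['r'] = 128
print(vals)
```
{'p': 33, 'q': 16, 'r': 128}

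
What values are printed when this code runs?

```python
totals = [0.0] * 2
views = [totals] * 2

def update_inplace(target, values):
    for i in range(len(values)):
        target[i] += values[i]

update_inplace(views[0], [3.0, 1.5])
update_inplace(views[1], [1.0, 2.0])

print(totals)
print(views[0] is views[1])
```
[4.0, 3.5]
True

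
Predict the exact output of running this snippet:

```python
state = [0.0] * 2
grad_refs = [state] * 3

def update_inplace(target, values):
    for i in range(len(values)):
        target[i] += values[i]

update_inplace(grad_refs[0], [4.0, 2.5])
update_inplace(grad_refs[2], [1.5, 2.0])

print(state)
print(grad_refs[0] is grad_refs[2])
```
[5.5, 4.5]
True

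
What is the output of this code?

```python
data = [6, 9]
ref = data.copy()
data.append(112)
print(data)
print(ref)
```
[6, 9, 112]
[6, 9]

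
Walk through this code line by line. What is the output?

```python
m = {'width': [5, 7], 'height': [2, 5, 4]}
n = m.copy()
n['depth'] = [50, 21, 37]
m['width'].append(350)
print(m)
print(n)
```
{'width': [5, 7, 350], 'height': [2, 5, 4]}
{'width': [5, 7, 350], 'height': [2, 5, 4], 'depth': [50, 21, 37]}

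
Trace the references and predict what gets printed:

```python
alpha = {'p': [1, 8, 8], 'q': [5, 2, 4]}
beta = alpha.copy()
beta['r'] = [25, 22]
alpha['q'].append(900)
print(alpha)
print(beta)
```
{'p': [1, 8, 8], 'q': [5, 2, 4, 900]}
{'p': [1, 8, 8], 'q': [5, 2, 4, 900], 'r': [25, 22]}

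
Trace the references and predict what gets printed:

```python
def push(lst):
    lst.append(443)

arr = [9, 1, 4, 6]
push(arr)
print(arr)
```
[9, 1, 4, 6, 443]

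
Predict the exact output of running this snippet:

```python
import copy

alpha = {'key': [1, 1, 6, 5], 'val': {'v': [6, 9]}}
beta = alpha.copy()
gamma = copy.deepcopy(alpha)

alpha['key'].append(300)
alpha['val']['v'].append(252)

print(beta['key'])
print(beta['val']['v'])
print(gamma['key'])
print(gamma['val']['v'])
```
[1, 1, 6, 5, 300]
[6, 9, 252]
[1, 1, 6, 5]
[6, 9]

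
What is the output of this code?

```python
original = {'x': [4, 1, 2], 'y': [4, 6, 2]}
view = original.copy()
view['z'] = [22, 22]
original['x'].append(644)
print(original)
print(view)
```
{'x': [4, 1, 2, 644], 'y': [4, 6, 2]}
{'x': [4, 1, 2, 644], 'y': [4, 6, 2], 'z': [22, 22]}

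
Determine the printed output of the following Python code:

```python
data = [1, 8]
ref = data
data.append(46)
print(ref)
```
[1, 8, 46]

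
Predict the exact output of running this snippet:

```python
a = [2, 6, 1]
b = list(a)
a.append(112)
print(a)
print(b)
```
[2, 6, 1, 112]
[2, 6, 1]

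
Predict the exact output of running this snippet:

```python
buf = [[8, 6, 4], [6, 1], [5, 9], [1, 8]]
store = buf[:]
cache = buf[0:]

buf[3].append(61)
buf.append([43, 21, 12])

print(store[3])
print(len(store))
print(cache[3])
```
[1, 8, 61]
4
[1, 8, 61]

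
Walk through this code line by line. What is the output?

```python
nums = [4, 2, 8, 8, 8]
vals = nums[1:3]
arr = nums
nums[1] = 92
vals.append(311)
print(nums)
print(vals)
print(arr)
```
[4, 92, 8, 8, 8]
[2, 8, 311]
[4, 92, 8, 8, 8]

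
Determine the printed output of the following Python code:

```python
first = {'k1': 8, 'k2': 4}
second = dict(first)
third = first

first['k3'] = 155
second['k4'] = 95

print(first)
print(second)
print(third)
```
{'k1': 8, 'k2': 4, 'k3': 155}
{'k1': 8, 'k2': 4, 'k4': 95}
{'k1': 8, 'k2': 4, 'k3': 155}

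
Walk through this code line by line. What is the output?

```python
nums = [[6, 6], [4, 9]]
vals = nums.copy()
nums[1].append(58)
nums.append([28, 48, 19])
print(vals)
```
[[6, 6], [4, 9, 58]]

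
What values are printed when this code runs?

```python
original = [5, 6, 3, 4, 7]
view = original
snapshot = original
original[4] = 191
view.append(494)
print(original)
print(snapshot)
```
[5, 6, 3, 4, 191, 494]
[5, 6, 3, 4, 191, 494]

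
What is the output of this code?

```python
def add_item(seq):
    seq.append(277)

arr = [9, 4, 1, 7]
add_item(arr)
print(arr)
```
[9, 4, 1, 7, 277]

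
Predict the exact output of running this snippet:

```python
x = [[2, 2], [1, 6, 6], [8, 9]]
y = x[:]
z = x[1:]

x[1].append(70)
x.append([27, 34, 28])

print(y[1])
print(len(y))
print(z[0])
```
[1, 6, 6, 70]
3
[1, 6, 6, 70]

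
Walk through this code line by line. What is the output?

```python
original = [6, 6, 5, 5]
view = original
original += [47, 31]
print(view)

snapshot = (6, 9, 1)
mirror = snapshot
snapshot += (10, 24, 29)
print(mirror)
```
[6, 6, 5, 5, 47, 31]
(6, 9, 1)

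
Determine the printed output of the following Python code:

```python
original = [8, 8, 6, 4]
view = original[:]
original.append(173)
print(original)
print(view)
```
[8, 8, 6, 4, 173]
[8, 8, 6, 4]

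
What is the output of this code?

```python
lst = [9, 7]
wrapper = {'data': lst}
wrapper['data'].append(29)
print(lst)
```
[9, 7, 29]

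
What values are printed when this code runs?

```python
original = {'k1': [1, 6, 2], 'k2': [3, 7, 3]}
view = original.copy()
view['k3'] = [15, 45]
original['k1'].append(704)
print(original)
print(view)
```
{'k1': [1, 6, 2, 704], 'k2': [3, 7, 3]}
{'k1': [1, 6, 2, 704], 'k2': [3, 7, 3], 'k3': [15, 45]}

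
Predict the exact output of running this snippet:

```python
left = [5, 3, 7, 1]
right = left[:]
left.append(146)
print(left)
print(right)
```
[5, 3, 7, 1, 146]
[5, 3, 7, 1]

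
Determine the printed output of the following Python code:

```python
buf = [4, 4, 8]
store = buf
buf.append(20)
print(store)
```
[4, 4, 8, 20]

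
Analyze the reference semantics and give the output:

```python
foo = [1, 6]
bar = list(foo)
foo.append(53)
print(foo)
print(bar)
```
[1, 6, 53]
[1, 6]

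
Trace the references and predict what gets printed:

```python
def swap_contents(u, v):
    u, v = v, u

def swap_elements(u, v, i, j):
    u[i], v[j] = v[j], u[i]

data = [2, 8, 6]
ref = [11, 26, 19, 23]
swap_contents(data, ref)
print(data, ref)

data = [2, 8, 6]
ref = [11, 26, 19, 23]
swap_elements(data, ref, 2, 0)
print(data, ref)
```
[2, 8, 6] [11, 26, 19, 23]
[2, 8, 11] [6, 26, 19, 23]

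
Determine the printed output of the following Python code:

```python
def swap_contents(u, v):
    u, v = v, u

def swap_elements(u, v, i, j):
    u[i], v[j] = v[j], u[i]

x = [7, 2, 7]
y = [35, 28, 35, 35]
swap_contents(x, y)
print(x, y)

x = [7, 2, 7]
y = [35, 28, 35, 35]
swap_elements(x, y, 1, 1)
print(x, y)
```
[7, 2, 7] [35, 28, 35, 35]
[7, 28, 7] [35, 2, 35, 35]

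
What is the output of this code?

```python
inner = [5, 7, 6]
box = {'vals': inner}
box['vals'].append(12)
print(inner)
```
[5, 7, 6, 12]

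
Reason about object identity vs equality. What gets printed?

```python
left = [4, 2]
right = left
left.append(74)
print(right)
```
[4, 2, 74]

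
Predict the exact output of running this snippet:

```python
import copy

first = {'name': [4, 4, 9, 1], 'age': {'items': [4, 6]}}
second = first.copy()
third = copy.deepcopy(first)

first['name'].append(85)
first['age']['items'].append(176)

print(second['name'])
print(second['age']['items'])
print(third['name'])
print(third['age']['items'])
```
[4, 4, 9, 1, 85]
[4, 6, 176]
[4, 4, 9, 1]
[4, 6]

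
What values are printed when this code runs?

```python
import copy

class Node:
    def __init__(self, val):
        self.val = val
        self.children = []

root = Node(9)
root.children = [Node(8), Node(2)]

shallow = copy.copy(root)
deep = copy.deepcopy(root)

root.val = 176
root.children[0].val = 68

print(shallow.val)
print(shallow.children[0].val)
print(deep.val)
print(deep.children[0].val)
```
9
68
9
8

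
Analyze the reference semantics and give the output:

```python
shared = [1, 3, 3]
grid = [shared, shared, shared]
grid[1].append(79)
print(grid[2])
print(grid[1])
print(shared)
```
[1, 3, 3, 79]
[1, 3, 3, 79]
[1, 3, 3, 79]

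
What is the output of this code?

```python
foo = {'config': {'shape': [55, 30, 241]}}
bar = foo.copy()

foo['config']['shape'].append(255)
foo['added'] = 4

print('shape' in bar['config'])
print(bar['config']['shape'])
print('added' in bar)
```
True
[55, 30, 241, 255]
False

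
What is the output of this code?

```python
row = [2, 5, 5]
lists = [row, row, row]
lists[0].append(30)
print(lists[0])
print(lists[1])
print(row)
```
[2, 5, 5, 30]
[2, 5, 5, 30]
[2, 5, 5, 30]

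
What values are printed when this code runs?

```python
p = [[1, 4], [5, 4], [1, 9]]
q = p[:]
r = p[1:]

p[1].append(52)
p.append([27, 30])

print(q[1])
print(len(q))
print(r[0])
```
[5, 4, 52]
3
[5, 4, 52]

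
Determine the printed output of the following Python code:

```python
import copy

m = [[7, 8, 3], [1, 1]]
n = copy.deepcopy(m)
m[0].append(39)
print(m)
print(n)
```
[[7, 8, 3, 39], [1, 1]]
[[7, 8, 3], [1, 1]]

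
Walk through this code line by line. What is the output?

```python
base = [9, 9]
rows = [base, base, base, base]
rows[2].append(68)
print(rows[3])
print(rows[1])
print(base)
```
[9, 9, 68]
[9, 9, 68]
[9, 9, 68]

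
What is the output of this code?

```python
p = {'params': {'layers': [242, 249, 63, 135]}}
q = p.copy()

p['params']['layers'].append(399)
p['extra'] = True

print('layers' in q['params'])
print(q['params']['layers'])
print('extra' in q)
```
True
[242, 249, 63, 135, 399]
False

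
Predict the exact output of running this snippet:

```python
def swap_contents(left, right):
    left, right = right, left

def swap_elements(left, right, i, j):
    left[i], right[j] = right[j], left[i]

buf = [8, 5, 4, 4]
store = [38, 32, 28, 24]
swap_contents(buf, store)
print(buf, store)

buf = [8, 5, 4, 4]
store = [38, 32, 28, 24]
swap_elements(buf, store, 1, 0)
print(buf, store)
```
[8, 5, 4, 4] [38, 32, 28, 24]
[8, 38, 4, 4] [5, 32, 28, 24]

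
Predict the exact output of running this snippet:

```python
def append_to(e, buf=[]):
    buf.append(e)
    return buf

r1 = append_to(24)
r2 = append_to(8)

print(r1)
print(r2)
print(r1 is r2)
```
[24, 8]
[24, 8]
True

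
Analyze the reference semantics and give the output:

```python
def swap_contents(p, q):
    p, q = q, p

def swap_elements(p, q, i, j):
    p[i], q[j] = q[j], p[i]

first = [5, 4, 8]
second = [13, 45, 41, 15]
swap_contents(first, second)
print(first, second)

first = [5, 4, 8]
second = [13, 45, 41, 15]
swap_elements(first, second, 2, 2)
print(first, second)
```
[5, 4, 8] [13, 45, 41, 15]
[5, 4, 41] [13, 45, 8, 15]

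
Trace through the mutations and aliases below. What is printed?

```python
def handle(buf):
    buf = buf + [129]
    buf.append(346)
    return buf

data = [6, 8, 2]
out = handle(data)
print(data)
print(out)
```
[6, 8, 2]
[6, 8, 2, 129, 346]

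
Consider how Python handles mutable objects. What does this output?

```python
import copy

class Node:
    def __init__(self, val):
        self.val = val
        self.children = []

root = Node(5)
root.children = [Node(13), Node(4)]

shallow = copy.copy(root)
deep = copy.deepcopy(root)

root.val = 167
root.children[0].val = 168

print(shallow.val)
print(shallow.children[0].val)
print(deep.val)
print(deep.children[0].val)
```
5
168
5
13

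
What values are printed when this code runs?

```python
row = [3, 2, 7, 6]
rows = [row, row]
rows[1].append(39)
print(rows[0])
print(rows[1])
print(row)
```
[3, 2, 7, 6, 39]
[3, 2, 7, 6, 39]
[3, 2, 7, 6, 39]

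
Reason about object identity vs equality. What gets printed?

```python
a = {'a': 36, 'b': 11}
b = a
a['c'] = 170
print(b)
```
{'a': 36, 'b': 11, 'c': 170}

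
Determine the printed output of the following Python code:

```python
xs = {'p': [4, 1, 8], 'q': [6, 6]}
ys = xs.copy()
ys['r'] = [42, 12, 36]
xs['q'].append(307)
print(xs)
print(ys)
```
{'p': [4, 1, 8], 'q': [6, 6, 307]}
{'p': [4, 1, 8], 'q': [6, 6, 307], 'r': [42, 12, 36]}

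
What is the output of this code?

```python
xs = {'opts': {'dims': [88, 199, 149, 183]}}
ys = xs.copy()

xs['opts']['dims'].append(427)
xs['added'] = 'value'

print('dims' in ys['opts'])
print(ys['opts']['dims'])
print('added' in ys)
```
True
[88, 199, 149, 183, 427]
False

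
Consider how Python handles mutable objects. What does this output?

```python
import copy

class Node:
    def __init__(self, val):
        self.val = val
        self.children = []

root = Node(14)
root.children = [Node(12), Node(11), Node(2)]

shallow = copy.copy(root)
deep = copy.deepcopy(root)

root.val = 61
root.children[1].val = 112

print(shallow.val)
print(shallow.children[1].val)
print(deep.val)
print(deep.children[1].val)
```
14
112
14
11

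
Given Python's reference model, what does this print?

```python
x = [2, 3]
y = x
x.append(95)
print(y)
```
[2, 3, 95]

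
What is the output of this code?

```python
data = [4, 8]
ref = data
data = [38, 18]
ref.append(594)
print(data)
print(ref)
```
[38, 18]
[4, 8, 594]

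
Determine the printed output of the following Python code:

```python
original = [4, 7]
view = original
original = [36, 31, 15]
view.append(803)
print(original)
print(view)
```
[36, 31, 15]
[4, 7, 803]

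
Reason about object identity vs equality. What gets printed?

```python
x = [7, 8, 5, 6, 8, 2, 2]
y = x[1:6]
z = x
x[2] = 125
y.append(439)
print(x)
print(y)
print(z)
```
[7, 8, 125, 6, 8, 2, 2]
[8, 5, 6, 8, 2, 439]
[7, 8, 125, 6, 8, 2, 2]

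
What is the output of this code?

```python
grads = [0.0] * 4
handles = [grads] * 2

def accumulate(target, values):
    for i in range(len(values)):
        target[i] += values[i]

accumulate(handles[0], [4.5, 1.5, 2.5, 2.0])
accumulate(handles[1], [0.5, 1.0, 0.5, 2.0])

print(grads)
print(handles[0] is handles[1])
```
[5.0, 2.5, 3.0, 4.0]
True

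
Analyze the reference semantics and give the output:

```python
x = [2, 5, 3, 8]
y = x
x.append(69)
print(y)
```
[2, 5, 3, 8, 69]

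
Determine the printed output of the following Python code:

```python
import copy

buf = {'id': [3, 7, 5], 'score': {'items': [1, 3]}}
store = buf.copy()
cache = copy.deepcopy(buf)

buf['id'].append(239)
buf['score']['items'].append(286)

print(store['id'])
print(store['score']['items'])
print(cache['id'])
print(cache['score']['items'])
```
[3, 7, 5, 239]
[1, 3, 286]
[3, 7, 5]
[1, 3]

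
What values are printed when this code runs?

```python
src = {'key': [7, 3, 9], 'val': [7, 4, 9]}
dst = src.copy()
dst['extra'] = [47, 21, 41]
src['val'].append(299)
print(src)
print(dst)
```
{'key': [7, 3, 9], 'val': [7, 4, 9, 299]}
{'key': [7, 3, 9], 'val': [7, 4, 9, 299], 'extra': [47, 21, 41]}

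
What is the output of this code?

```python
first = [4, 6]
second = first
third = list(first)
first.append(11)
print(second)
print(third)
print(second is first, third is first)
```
[4, 6, 11]
[4, 6]
True False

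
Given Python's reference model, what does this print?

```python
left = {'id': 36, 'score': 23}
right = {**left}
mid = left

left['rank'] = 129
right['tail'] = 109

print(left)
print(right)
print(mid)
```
{'id': 36, 'score': 23, 'rank': 129}
{'id': 36, 'score': 23, 'tail': 109}
{'id': 36, 'score': 23, 'rank': 129}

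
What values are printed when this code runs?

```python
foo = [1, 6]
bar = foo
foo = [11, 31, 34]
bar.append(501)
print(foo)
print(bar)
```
[11, 31, 34]
[1, 6, 501]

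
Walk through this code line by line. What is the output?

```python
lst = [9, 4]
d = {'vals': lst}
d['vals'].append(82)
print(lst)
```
[9, 4, 82]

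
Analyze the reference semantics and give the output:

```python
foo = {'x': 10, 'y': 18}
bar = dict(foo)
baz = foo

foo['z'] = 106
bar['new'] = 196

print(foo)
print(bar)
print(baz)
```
{'x': 10, 'y': 18, 'z': 106}
{'x': 10, 'y': 18, 'new': 196}
{'x': 10, 'y': 18, 'z': 106}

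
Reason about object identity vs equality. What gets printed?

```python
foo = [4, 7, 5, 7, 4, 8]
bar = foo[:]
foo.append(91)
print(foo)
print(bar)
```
[4, 7, 5, 7, 4, 8, 91]
[4, 7, 5, 7, 4, 8]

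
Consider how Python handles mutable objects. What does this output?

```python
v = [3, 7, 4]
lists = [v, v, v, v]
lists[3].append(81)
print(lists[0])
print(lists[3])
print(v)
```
[3, 7, 4, 81]
[3, 7, 4, 81]
[3, 7, 4, 81]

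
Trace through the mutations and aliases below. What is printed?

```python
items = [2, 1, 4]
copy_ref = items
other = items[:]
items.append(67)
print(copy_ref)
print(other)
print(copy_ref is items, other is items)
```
[2, 1, 4, 67]
[2, 1, 4]
True False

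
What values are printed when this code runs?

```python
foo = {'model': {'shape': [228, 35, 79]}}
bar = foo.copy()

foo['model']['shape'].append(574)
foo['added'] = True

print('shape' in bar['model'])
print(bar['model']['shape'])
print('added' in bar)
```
True
[228, 35, 79, 574]
False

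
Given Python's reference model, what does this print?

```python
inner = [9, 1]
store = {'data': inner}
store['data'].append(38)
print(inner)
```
[9, 1, 38]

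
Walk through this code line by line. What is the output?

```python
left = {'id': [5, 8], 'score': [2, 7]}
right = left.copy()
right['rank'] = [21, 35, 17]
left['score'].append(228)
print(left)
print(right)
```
{'id': [5, 8], 'score': [2, 7, 228]}
{'id': [5, 8], 'score': [2, 7, 228], 'rank': [21, 35, 17]}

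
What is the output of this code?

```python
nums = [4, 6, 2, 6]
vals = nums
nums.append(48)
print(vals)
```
[4, 6, 2, 6, 48]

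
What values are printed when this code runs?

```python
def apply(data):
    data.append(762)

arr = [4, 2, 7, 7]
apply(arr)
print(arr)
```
[4, 2, 7, 7, 762]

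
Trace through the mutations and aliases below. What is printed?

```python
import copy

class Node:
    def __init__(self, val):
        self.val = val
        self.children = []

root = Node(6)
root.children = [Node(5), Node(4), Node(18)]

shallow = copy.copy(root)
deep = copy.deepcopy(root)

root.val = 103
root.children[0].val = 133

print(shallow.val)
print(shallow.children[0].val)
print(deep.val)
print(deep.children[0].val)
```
6
133
6
5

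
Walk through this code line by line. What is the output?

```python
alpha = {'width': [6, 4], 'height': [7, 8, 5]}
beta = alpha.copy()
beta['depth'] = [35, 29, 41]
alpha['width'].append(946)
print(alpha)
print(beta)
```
{'width': [6, 4, 946], 'height': [7, 8, 5]}
{'width': [6, 4, 946], 'height': [7, 8, 5], 'depth': [35, 29, 41]}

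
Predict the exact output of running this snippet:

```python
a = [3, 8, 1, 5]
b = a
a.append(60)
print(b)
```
[3, 8, 1, 5, 60]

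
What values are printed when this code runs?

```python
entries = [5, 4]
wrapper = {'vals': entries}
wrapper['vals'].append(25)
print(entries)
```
[5, 4, 25]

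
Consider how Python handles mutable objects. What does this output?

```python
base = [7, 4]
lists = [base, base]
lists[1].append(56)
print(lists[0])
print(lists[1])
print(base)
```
[7, 4, 56]
[7, 4, 56]
[7, 4, 56]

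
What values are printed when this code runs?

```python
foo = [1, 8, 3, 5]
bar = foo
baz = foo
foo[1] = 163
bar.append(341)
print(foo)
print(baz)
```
[1, 163, 3, 5, 341]
[1, 163, 3, 5, 341]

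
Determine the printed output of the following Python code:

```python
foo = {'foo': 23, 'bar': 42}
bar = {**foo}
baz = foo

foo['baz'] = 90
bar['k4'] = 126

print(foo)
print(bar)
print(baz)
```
{'foo': 23, 'bar': 42, 'baz': 90}
{'foo': 23, 'bar': 42, 'k4': 126}
{'foo': 23, 'bar': 42, 'baz': 90}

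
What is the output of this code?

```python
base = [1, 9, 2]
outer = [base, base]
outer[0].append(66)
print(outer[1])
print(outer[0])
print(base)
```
[1, 9, 2, 66]
[1, 9, 2, 66]
[1, 9, 2, 66]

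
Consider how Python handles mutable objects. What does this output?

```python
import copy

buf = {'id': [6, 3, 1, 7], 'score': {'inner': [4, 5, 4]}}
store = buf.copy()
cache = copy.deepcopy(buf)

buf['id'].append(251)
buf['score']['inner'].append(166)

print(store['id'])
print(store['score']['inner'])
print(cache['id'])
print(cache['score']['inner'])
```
[6, 3, 1, 7, 251]
[4, 5, 4, 166]
[6, 3, 1, 7]
[4, 5, 4]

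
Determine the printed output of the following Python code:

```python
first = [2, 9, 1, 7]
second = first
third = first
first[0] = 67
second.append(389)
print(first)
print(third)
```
[67, 9, 1, 7, 389]
[67, 9, 1, 7, 389]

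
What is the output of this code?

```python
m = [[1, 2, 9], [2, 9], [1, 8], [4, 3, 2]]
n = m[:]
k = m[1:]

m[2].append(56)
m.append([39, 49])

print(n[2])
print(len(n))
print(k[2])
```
[1, 8, 56]
4
[4, 3, 2]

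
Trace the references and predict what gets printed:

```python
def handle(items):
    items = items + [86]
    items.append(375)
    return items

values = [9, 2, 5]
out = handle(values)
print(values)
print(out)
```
[9, 2, 5]
[9, 2, 5, 86, 375]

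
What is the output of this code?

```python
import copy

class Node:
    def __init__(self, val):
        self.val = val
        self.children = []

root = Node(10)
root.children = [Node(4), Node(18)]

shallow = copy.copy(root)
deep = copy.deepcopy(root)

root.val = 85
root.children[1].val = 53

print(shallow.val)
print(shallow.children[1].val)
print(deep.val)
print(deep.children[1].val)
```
10
53
10
18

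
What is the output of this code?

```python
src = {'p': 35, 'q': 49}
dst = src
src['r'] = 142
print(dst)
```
{'p': 35, 'q': 49, 'r': 142}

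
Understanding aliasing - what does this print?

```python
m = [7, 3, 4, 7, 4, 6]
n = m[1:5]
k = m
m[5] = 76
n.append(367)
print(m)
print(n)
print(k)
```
[7, 3, 4, 7, 4, 76]
[3, 4, 7, 4, 367]
[7, 3, 4, 7, 4, 76]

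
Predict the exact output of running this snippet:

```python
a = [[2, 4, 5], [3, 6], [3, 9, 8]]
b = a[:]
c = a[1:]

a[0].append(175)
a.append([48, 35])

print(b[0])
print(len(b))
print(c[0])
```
[2, 4, 5, 175]
3
[3, 6]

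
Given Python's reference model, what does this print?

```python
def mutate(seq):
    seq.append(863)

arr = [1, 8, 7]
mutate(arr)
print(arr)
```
[1, 8, 7, 863]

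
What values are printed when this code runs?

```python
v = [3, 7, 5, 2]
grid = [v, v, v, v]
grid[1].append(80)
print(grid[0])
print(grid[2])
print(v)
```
[3, 7, 5, 2, 80]
[3, 7, 5, 2, 80]
[3, 7, 5, 2, 80]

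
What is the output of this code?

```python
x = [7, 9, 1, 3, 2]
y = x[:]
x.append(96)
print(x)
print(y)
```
[7, 9, 1, 3, 2, 96]
[7, 9, 1, 3, 2]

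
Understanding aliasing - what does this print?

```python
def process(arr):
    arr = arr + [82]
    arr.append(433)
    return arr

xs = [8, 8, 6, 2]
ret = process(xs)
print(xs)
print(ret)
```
[8, 8, 6, 2]
[8, 8, 6, 2, 82, 433]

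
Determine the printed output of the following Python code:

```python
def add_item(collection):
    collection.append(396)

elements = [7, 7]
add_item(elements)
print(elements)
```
[7, 7, 396]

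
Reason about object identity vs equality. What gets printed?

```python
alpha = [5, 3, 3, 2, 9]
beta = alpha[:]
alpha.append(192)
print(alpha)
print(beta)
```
[5, 3, 3, 2, 9, 192]
[5, 3, 3, 2, 9]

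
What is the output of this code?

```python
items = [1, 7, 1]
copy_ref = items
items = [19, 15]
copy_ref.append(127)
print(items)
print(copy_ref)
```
[19, 15]
[1, 7, 1, 127]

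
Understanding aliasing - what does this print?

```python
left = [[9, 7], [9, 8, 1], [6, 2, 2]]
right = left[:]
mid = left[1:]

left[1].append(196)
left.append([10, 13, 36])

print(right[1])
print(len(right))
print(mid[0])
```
[9, 8, 1, 196]
3
[9, 8, 1, 196]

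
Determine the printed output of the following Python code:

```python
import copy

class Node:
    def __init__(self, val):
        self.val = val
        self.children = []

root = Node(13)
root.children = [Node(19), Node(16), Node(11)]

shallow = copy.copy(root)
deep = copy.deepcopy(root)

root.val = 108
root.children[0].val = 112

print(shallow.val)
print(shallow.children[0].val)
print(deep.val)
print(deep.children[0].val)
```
13
112
13
19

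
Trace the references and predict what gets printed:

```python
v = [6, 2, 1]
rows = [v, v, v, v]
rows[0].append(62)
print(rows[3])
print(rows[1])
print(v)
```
[6, 2, 1, 62]
[6, 2, 1, 62]
[6, 2, 1, 62]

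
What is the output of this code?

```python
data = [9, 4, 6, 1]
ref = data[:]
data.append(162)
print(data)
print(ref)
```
[9, 4, 6, 1, 162]
[9, 4, 6, 1]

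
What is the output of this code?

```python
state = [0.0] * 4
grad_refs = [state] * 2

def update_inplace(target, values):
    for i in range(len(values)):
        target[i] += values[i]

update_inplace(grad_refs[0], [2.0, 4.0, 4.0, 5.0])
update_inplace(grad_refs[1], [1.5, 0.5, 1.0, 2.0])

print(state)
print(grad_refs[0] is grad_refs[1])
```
[3.5, 4.5, 5.0, 7.0]
True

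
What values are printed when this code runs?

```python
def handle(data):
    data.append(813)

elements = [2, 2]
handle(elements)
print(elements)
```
[2, 2, 813]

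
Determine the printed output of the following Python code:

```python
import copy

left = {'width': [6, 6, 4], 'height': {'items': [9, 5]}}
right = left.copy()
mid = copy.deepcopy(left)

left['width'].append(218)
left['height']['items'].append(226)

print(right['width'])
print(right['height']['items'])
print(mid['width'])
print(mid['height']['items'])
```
[6, 6, 4, 218]
[9, 5, 226]
[6, 6, 4]
[9, 5]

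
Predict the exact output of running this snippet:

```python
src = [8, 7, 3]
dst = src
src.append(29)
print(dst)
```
[8, 7, 3, 29]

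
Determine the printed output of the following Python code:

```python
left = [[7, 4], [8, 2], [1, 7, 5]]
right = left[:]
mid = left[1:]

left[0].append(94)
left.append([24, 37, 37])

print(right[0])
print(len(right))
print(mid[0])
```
[7, 4, 94]
3
[8, 2]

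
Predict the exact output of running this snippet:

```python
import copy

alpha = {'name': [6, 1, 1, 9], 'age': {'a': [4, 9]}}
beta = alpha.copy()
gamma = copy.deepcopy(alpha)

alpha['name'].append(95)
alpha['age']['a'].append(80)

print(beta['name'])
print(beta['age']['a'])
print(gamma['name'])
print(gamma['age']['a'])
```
[6, 1, 1, 9, 95]
[4, 9, 80]
[6, 1, 1, 9]
[4, 9]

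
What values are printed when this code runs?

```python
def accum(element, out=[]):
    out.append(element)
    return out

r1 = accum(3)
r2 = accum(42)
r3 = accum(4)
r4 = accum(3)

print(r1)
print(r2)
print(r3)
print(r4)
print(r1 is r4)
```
[3, 42, 4, 3]
[3, 42, 4, 3]
[3, 42, 4, 3]
[3, 42, 4, 3]
True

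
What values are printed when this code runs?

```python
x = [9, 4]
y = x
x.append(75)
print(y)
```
[9, 4, 75]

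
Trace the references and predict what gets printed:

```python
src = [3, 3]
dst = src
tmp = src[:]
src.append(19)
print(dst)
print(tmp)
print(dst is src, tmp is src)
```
[3, 3, 19]
[3, 3]
True False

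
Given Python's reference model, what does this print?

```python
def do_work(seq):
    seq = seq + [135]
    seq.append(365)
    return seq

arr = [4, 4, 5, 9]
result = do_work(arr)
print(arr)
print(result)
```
[4, 4, 5, 9]
[4, 4, 5, 9, 135, 365]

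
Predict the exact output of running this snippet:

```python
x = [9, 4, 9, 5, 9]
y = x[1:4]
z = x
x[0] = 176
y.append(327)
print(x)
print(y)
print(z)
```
[176, 4, 9, 5, 9]
[4, 9, 5, 327]
[176, 4, 9, 5, 9]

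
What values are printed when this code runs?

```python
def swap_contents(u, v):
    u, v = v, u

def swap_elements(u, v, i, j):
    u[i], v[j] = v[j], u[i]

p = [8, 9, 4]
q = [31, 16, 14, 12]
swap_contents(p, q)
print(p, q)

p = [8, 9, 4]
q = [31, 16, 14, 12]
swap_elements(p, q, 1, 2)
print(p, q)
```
[8, 9, 4] [31, 16, 14, 12]
[8, 14, 4] [31, 16, 9, 12]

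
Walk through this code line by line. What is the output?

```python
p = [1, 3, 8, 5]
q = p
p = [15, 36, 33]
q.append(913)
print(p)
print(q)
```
[15, 36, 33]
[1, 3, 8, 5, 913]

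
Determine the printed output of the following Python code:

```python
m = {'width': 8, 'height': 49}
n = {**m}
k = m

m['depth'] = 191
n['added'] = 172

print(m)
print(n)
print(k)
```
{'width': 8, 'height': 49, 'depth': 191}
{'width': 8, 'height': 49, 'added': 172}
{'width': 8, 'height': 49, 'depth': 191}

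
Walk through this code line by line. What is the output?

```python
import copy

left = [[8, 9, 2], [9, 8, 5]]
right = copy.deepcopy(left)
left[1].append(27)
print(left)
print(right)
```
[[8, 9, 2], [9, 8, 5, 27]]
[[8, 9, 2], [9, 8, 5]]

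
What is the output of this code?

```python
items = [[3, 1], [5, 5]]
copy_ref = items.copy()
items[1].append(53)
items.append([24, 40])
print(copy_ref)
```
[[3, 1], [5, 5, 53]]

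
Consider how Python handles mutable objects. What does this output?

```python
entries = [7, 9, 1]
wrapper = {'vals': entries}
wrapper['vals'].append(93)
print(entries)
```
[7, 9, 1, 93]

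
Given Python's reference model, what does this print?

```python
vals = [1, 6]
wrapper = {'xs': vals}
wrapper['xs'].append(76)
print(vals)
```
[1, 6, 76]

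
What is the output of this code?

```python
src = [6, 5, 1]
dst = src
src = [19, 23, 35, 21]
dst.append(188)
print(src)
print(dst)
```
[19, 23, 35, 21]
[6, 5, 1, 188]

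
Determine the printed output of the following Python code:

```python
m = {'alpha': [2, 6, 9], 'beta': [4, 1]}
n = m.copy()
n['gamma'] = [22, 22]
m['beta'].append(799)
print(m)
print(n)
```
{'alpha': [2, 6, 9], 'beta': [4, 1, 799]}
{'alpha': [2, 6, 9], 'beta': [4, 1, 799], 'gamma': [22, 22]}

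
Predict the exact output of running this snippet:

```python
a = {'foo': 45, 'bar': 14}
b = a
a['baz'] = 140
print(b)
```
{'foo': 45, 'bar': 14, 'baz': 140}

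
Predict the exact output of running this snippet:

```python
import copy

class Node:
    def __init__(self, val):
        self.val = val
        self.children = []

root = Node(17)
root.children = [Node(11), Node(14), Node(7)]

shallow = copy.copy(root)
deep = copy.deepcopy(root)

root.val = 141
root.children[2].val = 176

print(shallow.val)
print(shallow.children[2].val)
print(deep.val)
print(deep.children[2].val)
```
17
176
17
7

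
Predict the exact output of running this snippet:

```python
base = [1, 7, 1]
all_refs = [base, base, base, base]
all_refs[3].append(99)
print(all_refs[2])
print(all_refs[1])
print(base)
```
[1, 7, 1, 99]
[1, 7, 1, 99]
[1, 7, 1, 99]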